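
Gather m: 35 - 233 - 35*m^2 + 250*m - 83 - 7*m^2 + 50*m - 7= -42*m^2 + 300*m - 288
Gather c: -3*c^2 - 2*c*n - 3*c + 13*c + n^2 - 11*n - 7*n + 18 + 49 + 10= -3*c^2 + c*(10 - 2*n) + n^2 - 18*n + 77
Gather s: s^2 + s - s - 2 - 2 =s^2 - 4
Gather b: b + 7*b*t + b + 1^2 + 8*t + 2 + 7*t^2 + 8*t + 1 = b*(7*t + 2) + 7*t^2 + 16*t + 4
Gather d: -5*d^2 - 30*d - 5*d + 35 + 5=-5*d^2 - 35*d + 40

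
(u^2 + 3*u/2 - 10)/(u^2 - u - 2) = (-u^2 - 3*u/2 + 10)/(-u^2 + u + 2)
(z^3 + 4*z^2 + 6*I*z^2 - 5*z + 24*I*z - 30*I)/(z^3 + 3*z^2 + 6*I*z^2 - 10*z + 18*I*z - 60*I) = (z - 1)/(z - 2)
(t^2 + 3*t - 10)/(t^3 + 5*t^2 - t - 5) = (t - 2)/(t^2 - 1)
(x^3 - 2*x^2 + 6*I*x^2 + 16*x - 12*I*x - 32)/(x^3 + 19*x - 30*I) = (x^2 + x*(-2 + 8*I) - 16*I)/(x^2 + 2*I*x + 15)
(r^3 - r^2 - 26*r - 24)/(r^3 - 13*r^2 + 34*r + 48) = (r + 4)/(r - 8)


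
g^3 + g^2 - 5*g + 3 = (g - 1)^2*(g + 3)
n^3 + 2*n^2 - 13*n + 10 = (n - 2)*(n - 1)*(n + 5)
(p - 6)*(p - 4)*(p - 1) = p^3 - 11*p^2 + 34*p - 24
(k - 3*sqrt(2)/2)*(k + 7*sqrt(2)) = k^2 + 11*sqrt(2)*k/2 - 21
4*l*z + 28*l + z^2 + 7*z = (4*l + z)*(z + 7)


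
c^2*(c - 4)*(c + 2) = c^4 - 2*c^3 - 8*c^2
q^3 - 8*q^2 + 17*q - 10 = (q - 5)*(q - 2)*(q - 1)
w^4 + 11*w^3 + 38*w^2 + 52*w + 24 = (w + 1)*(w + 2)^2*(w + 6)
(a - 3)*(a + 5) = a^2 + 2*a - 15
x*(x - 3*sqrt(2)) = x^2 - 3*sqrt(2)*x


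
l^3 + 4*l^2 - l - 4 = (l - 1)*(l + 1)*(l + 4)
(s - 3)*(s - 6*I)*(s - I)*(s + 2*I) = s^4 - 3*s^3 - 5*I*s^3 + 8*s^2 + 15*I*s^2 - 24*s - 12*I*s + 36*I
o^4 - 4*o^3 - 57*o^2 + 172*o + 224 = (o - 8)*(o - 4)*(o + 1)*(o + 7)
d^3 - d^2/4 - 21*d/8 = d*(d - 7/4)*(d + 3/2)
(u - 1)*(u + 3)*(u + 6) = u^3 + 8*u^2 + 9*u - 18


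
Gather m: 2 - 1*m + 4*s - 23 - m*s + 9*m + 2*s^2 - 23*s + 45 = m*(8 - s) + 2*s^2 - 19*s + 24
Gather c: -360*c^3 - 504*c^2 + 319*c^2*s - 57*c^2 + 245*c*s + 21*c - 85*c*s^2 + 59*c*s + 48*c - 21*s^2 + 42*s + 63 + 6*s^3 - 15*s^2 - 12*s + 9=-360*c^3 + c^2*(319*s - 561) + c*(-85*s^2 + 304*s + 69) + 6*s^3 - 36*s^2 + 30*s + 72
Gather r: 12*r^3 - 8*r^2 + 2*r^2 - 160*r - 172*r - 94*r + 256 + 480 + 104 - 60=12*r^3 - 6*r^2 - 426*r + 780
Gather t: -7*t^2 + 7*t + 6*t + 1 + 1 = -7*t^2 + 13*t + 2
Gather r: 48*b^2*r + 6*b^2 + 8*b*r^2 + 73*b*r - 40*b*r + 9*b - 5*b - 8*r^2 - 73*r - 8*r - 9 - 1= 6*b^2 + 4*b + r^2*(8*b - 8) + r*(48*b^2 + 33*b - 81) - 10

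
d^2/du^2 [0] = 0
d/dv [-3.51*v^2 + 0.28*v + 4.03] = 0.28 - 7.02*v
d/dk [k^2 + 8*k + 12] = 2*k + 8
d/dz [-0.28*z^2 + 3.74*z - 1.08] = 3.74 - 0.56*z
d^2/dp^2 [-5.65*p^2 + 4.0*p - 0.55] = -11.3000000000000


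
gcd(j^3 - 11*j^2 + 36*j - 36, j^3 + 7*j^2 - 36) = j - 2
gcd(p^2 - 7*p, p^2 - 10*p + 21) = p - 7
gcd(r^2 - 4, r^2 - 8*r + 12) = r - 2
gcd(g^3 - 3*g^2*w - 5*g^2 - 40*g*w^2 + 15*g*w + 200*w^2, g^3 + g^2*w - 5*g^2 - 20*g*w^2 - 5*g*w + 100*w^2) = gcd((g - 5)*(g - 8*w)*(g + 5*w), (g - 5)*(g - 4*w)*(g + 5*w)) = g^2 + 5*g*w - 5*g - 25*w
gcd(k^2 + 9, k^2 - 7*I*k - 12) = k - 3*I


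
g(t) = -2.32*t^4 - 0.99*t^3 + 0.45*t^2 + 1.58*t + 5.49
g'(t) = -9.28*t^3 - 2.97*t^2 + 0.9*t + 1.58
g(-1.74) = -11.95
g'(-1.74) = 39.91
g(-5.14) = -1475.65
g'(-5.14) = 1178.68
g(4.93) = -1464.90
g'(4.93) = -1178.13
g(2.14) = -47.43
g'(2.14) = -101.04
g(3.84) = -542.31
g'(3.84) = -564.22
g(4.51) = -1028.88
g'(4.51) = -906.06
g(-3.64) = -353.83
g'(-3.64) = 406.51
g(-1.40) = -2.04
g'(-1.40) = 19.96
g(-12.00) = -46345.47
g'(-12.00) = 15598.94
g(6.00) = -3189.39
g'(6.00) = -2104.42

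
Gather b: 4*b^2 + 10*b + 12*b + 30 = 4*b^2 + 22*b + 30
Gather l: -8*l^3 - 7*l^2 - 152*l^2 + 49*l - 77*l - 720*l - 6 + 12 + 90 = -8*l^3 - 159*l^2 - 748*l + 96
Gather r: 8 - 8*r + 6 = 14 - 8*r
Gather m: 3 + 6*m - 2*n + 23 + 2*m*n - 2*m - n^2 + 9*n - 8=m*(2*n + 4) - n^2 + 7*n + 18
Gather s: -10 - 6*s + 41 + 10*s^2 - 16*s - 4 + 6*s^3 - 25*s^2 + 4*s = 6*s^3 - 15*s^2 - 18*s + 27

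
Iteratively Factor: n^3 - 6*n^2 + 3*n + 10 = (n + 1)*(n^2 - 7*n + 10) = (n - 2)*(n + 1)*(n - 5)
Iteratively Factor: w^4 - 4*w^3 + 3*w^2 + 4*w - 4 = (w - 1)*(w^3 - 3*w^2 + 4) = (w - 2)*(w - 1)*(w^2 - w - 2) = (w - 2)^2*(w - 1)*(w + 1)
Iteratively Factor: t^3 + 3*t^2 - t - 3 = (t + 1)*(t^2 + 2*t - 3) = (t + 1)*(t + 3)*(t - 1)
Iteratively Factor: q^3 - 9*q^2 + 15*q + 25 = (q + 1)*(q^2 - 10*q + 25) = (q - 5)*(q + 1)*(q - 5)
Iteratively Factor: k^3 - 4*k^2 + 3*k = (k - 1)*(k^2 - 3*k) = (k - 3)*(k - 1)*(k)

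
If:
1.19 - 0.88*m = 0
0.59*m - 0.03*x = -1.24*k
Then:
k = 0.0241935483870968*x - 0.64342008797654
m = 1.35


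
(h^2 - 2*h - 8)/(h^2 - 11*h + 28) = (h + 2)/(h - 7)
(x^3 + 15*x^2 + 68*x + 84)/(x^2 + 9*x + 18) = (x^2 + 9*x + 14)/(x + 3)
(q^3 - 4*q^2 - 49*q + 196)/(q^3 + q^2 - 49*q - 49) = (q - 4)/(q + 1)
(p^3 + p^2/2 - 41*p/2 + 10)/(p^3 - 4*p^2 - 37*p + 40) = (p^2 - 9*p/2 + 2)/(p^2 - 9*p + 8)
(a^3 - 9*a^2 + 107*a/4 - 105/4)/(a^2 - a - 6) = (a^2 - 6*a + 35/4)/(a + 2)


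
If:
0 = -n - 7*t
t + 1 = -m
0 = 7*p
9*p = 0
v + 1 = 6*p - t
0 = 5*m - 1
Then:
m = 1/5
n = 42/5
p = 0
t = -6/5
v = 1/5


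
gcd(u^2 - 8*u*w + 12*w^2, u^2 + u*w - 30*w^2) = 1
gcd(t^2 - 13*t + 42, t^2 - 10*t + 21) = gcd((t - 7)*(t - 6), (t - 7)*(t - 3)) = t - 7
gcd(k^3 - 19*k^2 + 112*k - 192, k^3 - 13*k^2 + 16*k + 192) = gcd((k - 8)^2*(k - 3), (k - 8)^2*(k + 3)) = k^2 - 16*k + 64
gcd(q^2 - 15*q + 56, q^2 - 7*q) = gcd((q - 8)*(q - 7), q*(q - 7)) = q - 7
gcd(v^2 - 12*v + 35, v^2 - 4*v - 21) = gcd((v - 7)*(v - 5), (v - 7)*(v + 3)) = v - 7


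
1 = 1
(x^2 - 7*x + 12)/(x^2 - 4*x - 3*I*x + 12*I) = (x - 3)/(x - 3*I)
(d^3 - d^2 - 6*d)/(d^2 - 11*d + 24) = d*(d + 2)/(d - 8)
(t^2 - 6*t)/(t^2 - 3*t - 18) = t/(t + 3)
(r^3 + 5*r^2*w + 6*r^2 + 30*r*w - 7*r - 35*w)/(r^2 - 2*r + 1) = (r^2 + 5*r*w + 7*r + 35*w)/(r - 1)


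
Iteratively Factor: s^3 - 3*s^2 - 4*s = (s - 4)*(s^2 + s) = (s - 4)*(s + 1)*(s)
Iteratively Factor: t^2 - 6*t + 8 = (t - 4)*(t - 2)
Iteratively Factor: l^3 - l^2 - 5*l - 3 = (l + 1)*(l^2 - 2*l - 3) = (l + 1)^2*(l - 3)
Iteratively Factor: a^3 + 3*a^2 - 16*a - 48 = (a - 4)*(a^2 + 7*a + 12) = (a - 4)*(a + 4)*(a + 3)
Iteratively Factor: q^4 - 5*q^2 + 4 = (q - 2)*(q^3 + 2*q^2 - q - 2) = (q - 2)*(q - 1)*(q^2 + 3*q + 2) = (q - 2)*(q - 1)*(q + 1)*(q + 2)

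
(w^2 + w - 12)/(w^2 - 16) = (w - 3)/(w - 4)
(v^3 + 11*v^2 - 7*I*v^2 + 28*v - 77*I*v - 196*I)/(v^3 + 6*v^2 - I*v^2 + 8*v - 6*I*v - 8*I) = (v^2 + 7*v*(1 - I) - 49*I)/(v^2 + v*(2 - I) - 2*I)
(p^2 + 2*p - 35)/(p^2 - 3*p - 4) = (-p^2 - 2*p + 35)/(-p^2 + 3*p + 4)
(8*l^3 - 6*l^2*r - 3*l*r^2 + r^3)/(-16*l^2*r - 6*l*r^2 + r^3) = (4*l^2 - 5*l*r + r^2)/(r*(-8*l + r))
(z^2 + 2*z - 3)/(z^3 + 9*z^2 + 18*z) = (z - 1)/(z*(z + 6))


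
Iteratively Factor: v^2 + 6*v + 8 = (v + 4)*(v + 2)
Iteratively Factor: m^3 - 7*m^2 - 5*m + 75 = (m - 5)*(m^2 - 2*m - 15) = (m - 5)*(m + 3)*(m - 5)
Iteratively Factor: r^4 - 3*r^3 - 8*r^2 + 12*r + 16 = (r - 2)*(r^3 - r^2 - 10*r - 8) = (r - 2)*(r + 1)*(r^2 - 2*r - 8) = (r - 2)*(r + 1)*(r + 2)*(r - 4)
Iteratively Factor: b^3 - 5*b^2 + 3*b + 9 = (b - 3)*(b^2 - 2*b - 3) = (b - 3)^2*(b + 1)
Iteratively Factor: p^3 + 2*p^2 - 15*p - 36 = (p - 4)*(p^2 + 6*p + 9) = (p - 4)*(p + 3)*(p + 3)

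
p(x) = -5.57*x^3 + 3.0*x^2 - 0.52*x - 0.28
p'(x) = -16.71*x^2 + 6.0*x - 0.52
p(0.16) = -0.31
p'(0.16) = 0.01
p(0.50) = -0.49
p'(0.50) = -1.70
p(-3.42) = 259.40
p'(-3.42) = -216.49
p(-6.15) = 1412.01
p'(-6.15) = -669.43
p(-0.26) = 0.16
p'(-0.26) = -3.21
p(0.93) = -2.65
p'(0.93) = -9.39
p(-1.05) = 10.02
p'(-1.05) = -25.24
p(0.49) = -0.47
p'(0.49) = -1.59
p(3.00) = -125.23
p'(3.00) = -132.91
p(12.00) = -9199.48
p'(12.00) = -2334.76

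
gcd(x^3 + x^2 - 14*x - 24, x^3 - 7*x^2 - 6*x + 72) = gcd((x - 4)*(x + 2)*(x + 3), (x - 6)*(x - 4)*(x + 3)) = x^2 - x - 12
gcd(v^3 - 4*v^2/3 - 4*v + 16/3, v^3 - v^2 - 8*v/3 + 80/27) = v - 4/3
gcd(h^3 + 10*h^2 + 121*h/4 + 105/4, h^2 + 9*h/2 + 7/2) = h + 7/2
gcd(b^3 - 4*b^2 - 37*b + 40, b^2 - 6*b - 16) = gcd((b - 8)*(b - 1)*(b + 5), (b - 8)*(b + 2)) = b - 8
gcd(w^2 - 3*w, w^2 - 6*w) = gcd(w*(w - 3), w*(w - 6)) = w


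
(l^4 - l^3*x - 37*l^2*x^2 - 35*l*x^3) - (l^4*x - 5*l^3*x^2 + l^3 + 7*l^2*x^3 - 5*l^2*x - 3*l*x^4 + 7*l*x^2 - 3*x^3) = -l^4*x + l^4 + 5*l^3*x^2 - l^3*x - l^3 - 7*l^2*x^3 - 37*l^2*x^2 + 5*l^2*x + 3*l*x^4 - 35*l*x^3 - 7*l*x^2 + 3*x^3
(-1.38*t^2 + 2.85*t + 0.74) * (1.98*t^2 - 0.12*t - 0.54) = -2.7324*t^4 + 5.8086*t^3 + 1.8684*t^2 - 1.6278*t - 0.3996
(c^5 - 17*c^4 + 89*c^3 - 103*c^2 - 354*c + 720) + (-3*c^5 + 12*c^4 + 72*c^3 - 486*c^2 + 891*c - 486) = -2*c^5 - 5*c^4 + 161*c^3 - 589*c^2 + 537*c + 234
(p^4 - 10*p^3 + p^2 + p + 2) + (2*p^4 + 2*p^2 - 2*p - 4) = 3*p^4 - 10*p^3 + 3*p^2 - p - 2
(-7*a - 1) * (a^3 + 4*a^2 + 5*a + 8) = -7*a^4 - 29*a^3 - 39*a^2 - 61*a - 8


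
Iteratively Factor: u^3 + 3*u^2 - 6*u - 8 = (u + 1)*(u^2 + 2*u - 8) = (u + 1)*(u + 4)*(u - 2)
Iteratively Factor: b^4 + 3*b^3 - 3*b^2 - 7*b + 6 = (b - 1)*(b^3 + 4*b^2 + b - 6) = (b - 1)*(b + 2)*(b^2 + 2*b - 3) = (b - 1)*(b + 2)*(b + 3)*(b - 1)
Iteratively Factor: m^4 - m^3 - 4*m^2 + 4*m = (m - 1)*(m^3 - 4*m) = (m - 2)*(m - 1)*(m^2 + 2*m) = m*(m - 2)*(m - 1)*(m + 2)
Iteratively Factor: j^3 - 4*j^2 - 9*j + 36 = (j + 3)*(j^2 - 7*j + 12) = (j - 4)*(j + 3)*(j - 3)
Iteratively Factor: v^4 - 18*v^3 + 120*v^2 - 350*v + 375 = (v - 5)*(v^3 - 13*v^2 + 55*v - 75) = (v - 5)*(v - 3)*(v^2 - 10*v + 25) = (v - 5)^2*(v - 3)*(v - 5)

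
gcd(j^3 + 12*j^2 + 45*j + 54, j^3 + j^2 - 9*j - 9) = j + 3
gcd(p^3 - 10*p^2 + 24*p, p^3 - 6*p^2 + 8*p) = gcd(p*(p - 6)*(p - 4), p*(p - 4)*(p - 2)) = p^2 - 4*p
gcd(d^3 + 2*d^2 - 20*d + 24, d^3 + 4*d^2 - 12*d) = d^2 + 4*d - 12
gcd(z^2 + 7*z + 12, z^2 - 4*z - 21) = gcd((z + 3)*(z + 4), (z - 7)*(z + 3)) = z + 3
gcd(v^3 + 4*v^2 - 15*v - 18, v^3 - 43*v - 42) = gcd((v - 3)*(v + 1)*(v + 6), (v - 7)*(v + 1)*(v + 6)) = v^2 + 7*v + 6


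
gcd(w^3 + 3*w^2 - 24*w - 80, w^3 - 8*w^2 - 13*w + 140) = w^2 - w - 20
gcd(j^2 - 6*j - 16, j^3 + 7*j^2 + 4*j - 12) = j + 2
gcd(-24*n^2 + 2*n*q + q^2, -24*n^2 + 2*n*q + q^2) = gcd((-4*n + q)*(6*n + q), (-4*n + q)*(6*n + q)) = -24*n^2 + 2*n*q + q^2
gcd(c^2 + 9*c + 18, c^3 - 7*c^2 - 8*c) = 1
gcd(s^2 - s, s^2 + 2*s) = s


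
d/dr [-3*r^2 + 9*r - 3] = 9 - 6*r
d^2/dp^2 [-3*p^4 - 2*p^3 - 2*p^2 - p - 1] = -36*p^2 - 12*p - 4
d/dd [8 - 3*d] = -3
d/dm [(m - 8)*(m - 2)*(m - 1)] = 3*m^2 - 22*m + 26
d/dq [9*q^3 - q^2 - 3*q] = 27*q^2 - 2*q - 3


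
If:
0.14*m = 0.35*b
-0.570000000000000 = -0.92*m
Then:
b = 0.25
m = 0.62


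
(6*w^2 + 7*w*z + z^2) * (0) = 0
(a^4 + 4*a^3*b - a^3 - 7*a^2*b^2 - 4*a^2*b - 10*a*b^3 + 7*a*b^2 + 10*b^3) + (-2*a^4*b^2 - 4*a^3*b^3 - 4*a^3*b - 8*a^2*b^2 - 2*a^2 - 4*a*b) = -2*a^4*b^2 + a^4 - 4*a^3*b^3 - a^3 - 15*a^2*b^2 - 4*a^2*b - 2*a^2 - 10*a*b^3 + 7*a*b^2 - 4*a*b + 10*b^3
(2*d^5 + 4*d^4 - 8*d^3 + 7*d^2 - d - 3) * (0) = 0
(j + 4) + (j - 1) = 2*j + 3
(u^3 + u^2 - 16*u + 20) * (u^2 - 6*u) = u^5 - 5*u^4 - 22*u^3 + 116*u^2 - 120*u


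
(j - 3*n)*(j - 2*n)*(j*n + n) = j^3*n - 5*j^2*n^2 + j^2*n + 6*j*n^3 - 5*j*n^2 + 6*n^3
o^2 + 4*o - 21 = (o - 3)*(o + 7)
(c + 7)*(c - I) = c^2 + 7*c - I*c - 7*I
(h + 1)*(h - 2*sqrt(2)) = h^2 - 2*sqrt(2)*h + h - 2*sqrt(2)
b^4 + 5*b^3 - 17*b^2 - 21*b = b*(b - 3)*(b + 1)*(b + 7)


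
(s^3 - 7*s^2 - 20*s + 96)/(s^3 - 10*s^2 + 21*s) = (s^2 - 4*s - 32)/(s*(s - 7))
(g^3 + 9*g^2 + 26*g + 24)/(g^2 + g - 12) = (g^2 + 5*g + 6)/(g - 3)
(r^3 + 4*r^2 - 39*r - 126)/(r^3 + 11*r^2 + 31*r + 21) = (r - 6)/(r + 1)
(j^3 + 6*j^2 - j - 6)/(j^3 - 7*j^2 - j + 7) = (j + 6)/(j - 7)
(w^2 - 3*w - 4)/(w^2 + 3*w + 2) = (w - 4)/(w + 2)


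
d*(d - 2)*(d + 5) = d^3 + 3*d^2 - 10*d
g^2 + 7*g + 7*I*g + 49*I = (g + 7)*(g + 7*I)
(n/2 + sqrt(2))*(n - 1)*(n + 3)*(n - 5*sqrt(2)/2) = n^4/2 - sqrt(2)*n^3/4 + n^3 - 13*n^2/2 - sqrt(2)*n^2/2 - 10*n + 3*sqrt(2)*n/4 + 15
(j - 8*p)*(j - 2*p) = j^2 - 10*j*p + 16*p^2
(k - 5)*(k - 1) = k^2 - 6*k + 5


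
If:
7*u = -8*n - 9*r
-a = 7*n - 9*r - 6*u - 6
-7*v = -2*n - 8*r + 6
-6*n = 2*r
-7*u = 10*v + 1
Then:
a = 10226/609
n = -53/87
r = 53/29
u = -1007/609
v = 92/87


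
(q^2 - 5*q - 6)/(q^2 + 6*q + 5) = (q - 6)/(q + 5)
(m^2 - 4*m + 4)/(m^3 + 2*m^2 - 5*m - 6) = (m - 2)/(m^2 + 4*m + 3)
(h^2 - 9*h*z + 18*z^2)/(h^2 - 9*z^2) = (h - 6*z)/(h + 3*z)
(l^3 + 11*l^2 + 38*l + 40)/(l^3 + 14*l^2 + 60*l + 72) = (l^2 + 9*l + 20)/(l^2 + 12*l + 36)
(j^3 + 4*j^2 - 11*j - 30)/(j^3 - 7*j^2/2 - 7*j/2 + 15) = 2*(j + 5)/(2*j - 5)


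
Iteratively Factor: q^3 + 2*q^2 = (q)*(q^2 + 2*q) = q^2*(q + 2)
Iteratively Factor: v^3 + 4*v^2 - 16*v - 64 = (v + 4)*(v^2 - 16) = (v - 4)*(v + 4)*(v + 4)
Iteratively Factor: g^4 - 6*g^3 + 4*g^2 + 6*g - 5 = (g - 1)*(g^3 - 5*g^2 - g + 5) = (g - 1)^2*(g^2 - 4*g - 5) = (g - 1)^2*(g + 1)*(g - 5)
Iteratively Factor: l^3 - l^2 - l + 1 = (l - 1)*(l^2 - 1) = (l - 1)*(l + 1)*(l - 1)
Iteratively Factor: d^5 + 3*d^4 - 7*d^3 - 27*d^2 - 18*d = (d + 1)*(d^4 + 2*d^3 - 9*d^2 - 18*d) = (d - 3)*(d + 1)*(d^3 + 5*d^2 + 6*d) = d*(d - 3)*(d + 1)*(d^2 + 5*d + 6) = d*(d - 3)*(d + 1)*(d + 3)*(d + 2)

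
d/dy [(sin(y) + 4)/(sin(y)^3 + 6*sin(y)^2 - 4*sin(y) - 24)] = -2*(sin(y)^3 + 9*sin(y)^2 + 24*sin(y) + 4)*cos(y)/(sin(y)^3 + 6*sin(y)^2 - 4*sin(y) - 24)^2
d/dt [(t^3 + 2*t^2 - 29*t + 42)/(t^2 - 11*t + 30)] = (t^4 - 22*t^3 + 97*t^2 + 36*t - 408)/(t^4 - 22*t^3 + 181*t^2 - 660*t + 900)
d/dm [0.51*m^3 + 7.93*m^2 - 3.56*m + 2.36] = 1.53*m^2 + 15.86*m - 3.56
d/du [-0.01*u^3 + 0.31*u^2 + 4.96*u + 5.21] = -0.03*u^2 + 0.62*u + 4.96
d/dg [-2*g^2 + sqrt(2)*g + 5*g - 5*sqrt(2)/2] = -4*g + sqrt(2) + 5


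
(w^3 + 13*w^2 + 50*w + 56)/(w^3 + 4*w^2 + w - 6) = (w^2 + 11*w + 28)/(w^2 + 2*w - 3)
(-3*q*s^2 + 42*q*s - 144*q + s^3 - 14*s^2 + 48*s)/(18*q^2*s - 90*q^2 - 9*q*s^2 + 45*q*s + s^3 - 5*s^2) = (-s^2 + 14*s - 48)/(6*q*s - 30*q - s^2 + 5*s)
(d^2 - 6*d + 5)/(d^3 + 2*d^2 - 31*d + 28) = (d - 5)/(d^2 + 3*d - 28)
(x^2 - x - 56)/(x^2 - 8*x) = (x + 7)/x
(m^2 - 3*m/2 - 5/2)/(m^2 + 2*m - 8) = (2*m^2 - 3*m - 5)/(2*(m^2 + 2*m - 8))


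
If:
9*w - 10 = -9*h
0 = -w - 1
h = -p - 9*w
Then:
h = 19/9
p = 62/9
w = -1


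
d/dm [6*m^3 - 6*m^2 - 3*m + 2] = 18*m^2 - 12*m - 3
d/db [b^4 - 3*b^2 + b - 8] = 4*b^3 - 6*b + 1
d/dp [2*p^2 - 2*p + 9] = 4*p - 2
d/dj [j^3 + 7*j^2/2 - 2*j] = 3*j^2 + 7*j - 2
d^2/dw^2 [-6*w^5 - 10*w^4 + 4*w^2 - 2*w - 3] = -120*w^3 - 120*w^2 + 8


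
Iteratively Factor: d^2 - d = (d)*(d - 1)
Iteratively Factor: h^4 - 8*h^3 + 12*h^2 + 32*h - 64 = (h - 4)*(h^3 - 4*h^2 - 4*h + 16) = (h - 4)^2*(h^2 - 4) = (h - 4)^2*(h + 2)*(h - 2)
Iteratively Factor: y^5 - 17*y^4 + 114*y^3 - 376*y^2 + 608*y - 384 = (y - 2)*(y^4 - 15*y^3 + 84*y^2 - 208*y + 192) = (y - 4)*(y - 2)*(y^3 - 11*y^2 + 40*y - 48) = (y - 4)*(y - 3)*(y - 2)*(y^2 - 8*y + 16) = (y - 4)^2*(y - 3)*(y - 2)*(y - 4)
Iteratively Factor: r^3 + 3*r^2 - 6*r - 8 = (r + 1)*(r^2 + 2*r - 8) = (r - 2)*(r + 1)*(r + 4)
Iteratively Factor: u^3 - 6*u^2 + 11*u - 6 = (u - 1)*(u^2 - 5*u + 6) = (u - 3)*(u - 1)*(u - 2)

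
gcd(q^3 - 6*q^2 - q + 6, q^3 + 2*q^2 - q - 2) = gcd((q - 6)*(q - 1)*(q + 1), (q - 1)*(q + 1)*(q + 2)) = q^2 - 1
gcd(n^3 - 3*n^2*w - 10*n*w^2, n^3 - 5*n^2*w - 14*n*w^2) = n^2 + 2*n*w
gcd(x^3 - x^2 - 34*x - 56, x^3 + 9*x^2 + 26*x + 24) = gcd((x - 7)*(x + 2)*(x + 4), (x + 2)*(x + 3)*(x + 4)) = x^2 + 6*x + 8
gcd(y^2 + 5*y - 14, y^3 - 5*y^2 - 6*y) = 1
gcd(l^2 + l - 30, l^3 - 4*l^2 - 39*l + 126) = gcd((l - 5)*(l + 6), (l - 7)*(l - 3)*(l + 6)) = l + 6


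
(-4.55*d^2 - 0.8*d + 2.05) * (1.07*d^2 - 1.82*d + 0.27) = -4.8685*d^4 + 7.425*d^3 + 2.421*d^2 - 3.947*d + 0.5535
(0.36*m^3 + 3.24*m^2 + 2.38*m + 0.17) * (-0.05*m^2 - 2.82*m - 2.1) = -0.018*m^5 - 1.1772*m^4 - 10.0118*m^3 - 13.5241*m^2 - 5.4774*m - 0.357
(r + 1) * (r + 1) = r^2 + 2*r + 1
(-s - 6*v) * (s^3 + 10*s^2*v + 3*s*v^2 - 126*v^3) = -s^4 - 16*s^3*v - 63*s^2*v^2 + 108*s*v^3 + 756*v^4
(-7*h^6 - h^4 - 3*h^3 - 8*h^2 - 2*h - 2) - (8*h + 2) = -7*h^6 - h^4 - 3*h^3 - 8*h^2 - 10*h - 4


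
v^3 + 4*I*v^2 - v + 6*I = (v - I)*(v + 2*I)*(v + 3*I)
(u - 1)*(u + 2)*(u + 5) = u^3 + 6*u^2 + 3*u - 10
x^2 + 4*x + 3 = (x + 1)*(x + 3)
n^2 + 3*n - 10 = (n - 2)*(n + 5)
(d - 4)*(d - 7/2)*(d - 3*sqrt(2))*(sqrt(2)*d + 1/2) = sqrt(2)*d^4 - 15*sqrt(2)*d^3/2 - 11*d^3/2 + 25*sqrt(2)*d^2/2 + 165*d^2/4 - 77*d + 45*sqrt(2)*d/4 - 21*sqrt(2)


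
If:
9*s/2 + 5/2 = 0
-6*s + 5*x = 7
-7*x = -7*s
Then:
No Solution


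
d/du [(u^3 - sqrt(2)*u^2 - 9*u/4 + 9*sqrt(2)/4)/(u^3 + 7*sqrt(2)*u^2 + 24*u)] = (16*sqrt(2)*u^4 + 105*u^3 - 30*sqrt(2)*u^2 - 126*u - 108*sqrt(2))/(2*u^2*(u^4 + 14*sqrt(2)*u^3 + 146*u^2 + 336*sqrt(2)*u + 576))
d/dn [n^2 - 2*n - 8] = 2*n - 2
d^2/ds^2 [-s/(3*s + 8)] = 48/(3*s + 8)^3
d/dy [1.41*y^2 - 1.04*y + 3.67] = 2.82*y - 1.04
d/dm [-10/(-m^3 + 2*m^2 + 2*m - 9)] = 10*(-3*m^2 + 4*m + 2)/(m^3 - 2*m^2 - 2*m + 9)^2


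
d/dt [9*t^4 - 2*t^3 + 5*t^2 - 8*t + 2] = 36*t^3 - 6*t^2 + 10*t - 8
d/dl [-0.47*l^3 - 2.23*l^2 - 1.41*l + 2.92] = -1.41*l^2 - 4.46*l - 1.41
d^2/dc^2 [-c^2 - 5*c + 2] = -2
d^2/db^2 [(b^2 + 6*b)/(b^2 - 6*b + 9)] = 6*(4*b + 15)/(b^4 - 12*b^3 + 54*b^2 - 108*b + 81)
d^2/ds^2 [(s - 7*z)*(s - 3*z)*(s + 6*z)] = 6*s - 8*z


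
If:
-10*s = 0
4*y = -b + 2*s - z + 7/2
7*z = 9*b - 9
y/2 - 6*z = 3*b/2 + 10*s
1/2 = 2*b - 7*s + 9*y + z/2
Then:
No Solution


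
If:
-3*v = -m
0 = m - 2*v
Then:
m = 0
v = 0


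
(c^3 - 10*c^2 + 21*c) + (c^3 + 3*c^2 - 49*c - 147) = 2*c^3 - 7*c^2 - 28*c - 147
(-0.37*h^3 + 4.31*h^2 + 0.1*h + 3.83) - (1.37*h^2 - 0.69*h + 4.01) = -0.37*h^3 + 2.94*h^2 + 0.79*h - 0.18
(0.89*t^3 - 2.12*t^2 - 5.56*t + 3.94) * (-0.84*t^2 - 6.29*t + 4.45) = -0.7476*t^5 - 3.8173*t^4 + 21.9657*t^3 + 22.2288*t^2 - 49.5246*t + 17.533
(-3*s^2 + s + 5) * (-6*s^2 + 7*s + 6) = 18*s^4 - 27*s^3 - 41*s^2 + 41*s + 30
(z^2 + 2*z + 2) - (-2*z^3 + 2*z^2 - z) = 2*z^3 - z^2 + 3*z + 2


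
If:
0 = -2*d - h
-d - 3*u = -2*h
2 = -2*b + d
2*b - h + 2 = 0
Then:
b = -1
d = 0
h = 0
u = 0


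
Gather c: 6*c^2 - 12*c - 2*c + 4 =6*c^2 - 14*c + 4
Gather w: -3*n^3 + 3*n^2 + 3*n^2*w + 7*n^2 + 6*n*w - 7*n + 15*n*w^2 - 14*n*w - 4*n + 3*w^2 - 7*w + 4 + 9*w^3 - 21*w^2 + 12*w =-3*n^3 + 10*n^2 - 11*n + 9*w^3 + w^2*(15*n - 18) + w*(3*n^2 - 8*n + 5) + 4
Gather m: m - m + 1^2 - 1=0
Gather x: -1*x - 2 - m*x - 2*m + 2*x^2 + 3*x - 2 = -2*m + 2*x^2 + x*(2 - m) - 4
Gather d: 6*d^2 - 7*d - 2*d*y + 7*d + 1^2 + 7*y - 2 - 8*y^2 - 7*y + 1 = 6*d^2 - 2*d*y - 8*y^2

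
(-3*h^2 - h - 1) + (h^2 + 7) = -2*h^2 - h + 6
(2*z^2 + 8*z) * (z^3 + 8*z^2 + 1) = 2*z^5 + 24*z^4 + 64*z^3 + 2*z^2 + 8*z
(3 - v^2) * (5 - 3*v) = 3*v^3 - 5*v^2 - 9*v + 15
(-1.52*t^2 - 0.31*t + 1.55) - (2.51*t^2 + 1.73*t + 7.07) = -4.03*t^2 - 2.04*t - 5.52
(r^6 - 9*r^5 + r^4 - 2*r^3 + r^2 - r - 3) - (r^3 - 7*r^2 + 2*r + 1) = r^6 - 9*r^5 + r^4 - 3*r^3 + 8*r^2 - 3*r - 4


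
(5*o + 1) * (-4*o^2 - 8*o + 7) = -20*o^3 - 44*o^2 + 27*o + 7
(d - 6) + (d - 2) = 2*d - 8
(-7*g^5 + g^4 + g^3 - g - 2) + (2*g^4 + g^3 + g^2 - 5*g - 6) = -7*g^5 + 3*g^4 + 2*g^3 + g^2 - 6*g - 8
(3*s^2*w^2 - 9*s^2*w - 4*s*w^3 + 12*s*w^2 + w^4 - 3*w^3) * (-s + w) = -3*s^3*w^2 + 9*s^3*w + 7*s^2*w^3 - 21*s^2*w^2 - 5*s*w^4 + 15*s*w^3 + w^5 - 3*w^4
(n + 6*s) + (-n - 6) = 6*s - 6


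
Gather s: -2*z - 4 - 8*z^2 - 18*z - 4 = -8*z^2 - 20*z - 8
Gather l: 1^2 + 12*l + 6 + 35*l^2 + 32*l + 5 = 35*l^2 + 44*l + 12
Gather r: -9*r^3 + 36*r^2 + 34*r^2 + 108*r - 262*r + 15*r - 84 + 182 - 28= -9*r^3 + 70*r^2 - 139*r + 70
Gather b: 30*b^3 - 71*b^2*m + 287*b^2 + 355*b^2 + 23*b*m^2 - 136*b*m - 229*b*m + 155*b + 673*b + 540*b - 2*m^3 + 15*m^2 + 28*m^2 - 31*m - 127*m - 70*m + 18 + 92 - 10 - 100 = 30*b^3 + b^2*(642 - 71*m) + b*(23*m^2 - 365*m + 1368) - 2*m^3 + 43*m^2 - 228*m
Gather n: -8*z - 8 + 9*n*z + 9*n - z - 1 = n*(9*z + 9) - 9*z - 9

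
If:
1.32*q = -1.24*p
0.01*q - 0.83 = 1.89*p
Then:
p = -0.44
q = 0.41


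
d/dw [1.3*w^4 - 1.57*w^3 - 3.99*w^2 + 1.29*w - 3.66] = 5.2*w^3 - 4.71*w^2 - 7.98*w + 1.29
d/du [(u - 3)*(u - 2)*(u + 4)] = 3*u^2 - 2*u - 14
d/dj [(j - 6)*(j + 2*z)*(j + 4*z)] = 3*j^2 + 12*j*z - 12*j + 8*z^2 - 36*z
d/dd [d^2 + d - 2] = 2*d + 1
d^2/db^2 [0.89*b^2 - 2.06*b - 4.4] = 1.78000000000000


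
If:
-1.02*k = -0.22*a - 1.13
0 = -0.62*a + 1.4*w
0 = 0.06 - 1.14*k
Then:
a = -4.89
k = 0.05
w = -2.17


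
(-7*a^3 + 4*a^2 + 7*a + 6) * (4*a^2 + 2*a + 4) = -28*a^5 + 2*a^4 + 8*a^3 + 54*a^2 + 40*a + 24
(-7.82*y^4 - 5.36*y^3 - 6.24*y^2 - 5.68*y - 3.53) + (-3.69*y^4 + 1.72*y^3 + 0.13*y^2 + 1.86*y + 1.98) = -11.51*y^4 - 3.64*y^3 - 6.11*y^2 - 3.82*y - 1.55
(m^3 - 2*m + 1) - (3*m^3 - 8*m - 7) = -2*m^3 + 6*m + 8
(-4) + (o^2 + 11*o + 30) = o^2 + 11*o + 26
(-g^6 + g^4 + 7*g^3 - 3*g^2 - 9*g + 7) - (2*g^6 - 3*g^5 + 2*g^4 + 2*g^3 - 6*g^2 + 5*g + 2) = -3*g^6 + 3*g^5 - g^4 + 5*g^3 + 3*g^2 - 14*g + 5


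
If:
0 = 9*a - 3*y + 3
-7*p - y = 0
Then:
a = y/3 - 1/3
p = -y/7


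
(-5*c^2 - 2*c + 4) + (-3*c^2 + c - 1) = -8*c^2 - c + 3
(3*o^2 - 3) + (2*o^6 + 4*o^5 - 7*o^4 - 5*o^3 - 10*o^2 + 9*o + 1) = 2*o^6 + 4*o^5 - 7*o^4 - 5*o^3 - 7*o^2 + 9*o - 2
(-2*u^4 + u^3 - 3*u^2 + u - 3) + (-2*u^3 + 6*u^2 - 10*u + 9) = -2*u^4 - u^3 + 3*u^2 - 9*u + 6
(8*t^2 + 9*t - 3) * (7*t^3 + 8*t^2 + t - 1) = 56*t^5 + 127*t^4 + 59*t^3 - 23*t^2 - 12*t + 3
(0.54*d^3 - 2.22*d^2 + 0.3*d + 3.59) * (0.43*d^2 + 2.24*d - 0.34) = 0.2322*d^5 + 0.255*d^4 - 5.0274*d^3 + 2.9705*d^2 + 7.9396*d - 1.2206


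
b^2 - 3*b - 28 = (b - 7)*(b + 4)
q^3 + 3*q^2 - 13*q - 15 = (q - 3)*(q + 1)*(q + 5)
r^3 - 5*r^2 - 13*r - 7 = (r - 7)*(r + 1)^2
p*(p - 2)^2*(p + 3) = p^4 - p^3 - 8*p^2 + 12*p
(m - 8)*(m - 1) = m^2 - 9*m + 8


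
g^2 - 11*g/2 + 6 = (g - 4)*(g - 3/2)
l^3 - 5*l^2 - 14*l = l*(l - 7)*(l + 2)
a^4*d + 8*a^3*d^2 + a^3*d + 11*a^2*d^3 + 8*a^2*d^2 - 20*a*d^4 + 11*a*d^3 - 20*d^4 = (a - d)*(a + 4*d)*(a + 5*d)*(a*d + d)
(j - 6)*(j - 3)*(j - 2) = j^3 - 11*j^2 + 36*j - 36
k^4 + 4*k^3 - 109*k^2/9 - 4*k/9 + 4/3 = (k - 2)*(k - 1/3)*(k + 1/3)*(k + 6)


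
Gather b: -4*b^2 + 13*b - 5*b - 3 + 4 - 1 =-4*b^2 + 8*b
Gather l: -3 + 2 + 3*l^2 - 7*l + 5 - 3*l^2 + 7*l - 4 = 0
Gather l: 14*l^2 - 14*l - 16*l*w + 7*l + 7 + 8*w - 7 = 14*l^2 + l*(-16*w - 7) + 8*w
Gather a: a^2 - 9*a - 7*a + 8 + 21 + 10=a^2 - 16*a + 39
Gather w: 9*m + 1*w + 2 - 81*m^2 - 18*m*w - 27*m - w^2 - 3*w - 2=-81*m^2 - 18*m - w^2 + w*(-18*m - 2)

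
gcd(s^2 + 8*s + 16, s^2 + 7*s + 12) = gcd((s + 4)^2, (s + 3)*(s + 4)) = s + 4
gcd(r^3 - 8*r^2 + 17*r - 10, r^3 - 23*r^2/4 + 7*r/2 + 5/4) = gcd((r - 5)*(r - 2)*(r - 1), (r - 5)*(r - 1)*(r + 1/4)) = r^2 - 6*r + 5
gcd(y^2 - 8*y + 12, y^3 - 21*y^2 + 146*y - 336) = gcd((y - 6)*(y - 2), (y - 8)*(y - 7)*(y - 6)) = y - 6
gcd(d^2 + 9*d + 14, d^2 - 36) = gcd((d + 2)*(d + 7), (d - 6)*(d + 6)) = 1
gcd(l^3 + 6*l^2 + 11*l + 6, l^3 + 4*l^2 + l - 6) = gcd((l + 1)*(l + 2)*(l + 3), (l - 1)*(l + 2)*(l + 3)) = l^2 + 5*l + 6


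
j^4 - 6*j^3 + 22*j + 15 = (j - 5)*(j - 3)*(j + 1)^2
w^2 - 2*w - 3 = (w - 3)*(w + 1)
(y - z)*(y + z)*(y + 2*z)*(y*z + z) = y^4*z + 2*y^3*z^2 + y^3*z - y^2*z^3 + 2*y^2*z^2 - 2*y*z^4 - y*z^3 - 2*z^4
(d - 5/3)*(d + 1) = d^2 - 2*d/3 - 5/3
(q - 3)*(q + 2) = q^2 - q - 6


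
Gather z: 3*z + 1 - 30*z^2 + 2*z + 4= -30*z^2 + 5*z + 5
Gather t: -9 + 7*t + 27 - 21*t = 18 - 14*t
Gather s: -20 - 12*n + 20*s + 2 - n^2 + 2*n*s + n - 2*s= -n^2 - 11*n + s*(2*n + 18) - 18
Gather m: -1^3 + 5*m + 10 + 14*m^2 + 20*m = 14*m^2 + 25*m + 9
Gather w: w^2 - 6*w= w^2 - 6*w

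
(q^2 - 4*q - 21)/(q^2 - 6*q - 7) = (q + 3)/(q + 1)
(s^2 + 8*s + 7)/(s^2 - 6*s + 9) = (s^2 + 8*s + 7)/(s^2 - 6*s + 9)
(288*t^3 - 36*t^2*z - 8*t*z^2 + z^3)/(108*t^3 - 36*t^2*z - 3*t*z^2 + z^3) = (-8*t + z)/(-3*t + z)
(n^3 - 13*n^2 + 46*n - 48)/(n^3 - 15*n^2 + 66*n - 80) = (n - 3)/(n - 5)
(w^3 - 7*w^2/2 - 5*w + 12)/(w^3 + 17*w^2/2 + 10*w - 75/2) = (w^2 - 2*w - 8)/(w^2 + 10*w + 25)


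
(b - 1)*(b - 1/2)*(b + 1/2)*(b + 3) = b^4 + 2*b^3 - 13*b^2/4 - b/2 + 3/4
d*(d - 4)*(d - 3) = d^3 - 7*d^2 + 12*d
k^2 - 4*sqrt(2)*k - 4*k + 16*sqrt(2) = (k - 4)*(k - 4*sqrt(2))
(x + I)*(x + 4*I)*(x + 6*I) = x^3 + 11*I*x^2 - 34*x - 24*I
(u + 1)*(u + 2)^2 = u^3 + 5*u^2 + 8*u + 4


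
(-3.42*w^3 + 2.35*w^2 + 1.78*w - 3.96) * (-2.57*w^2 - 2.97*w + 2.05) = 8.7894*w^5 + 4.1179*w^4 - 18.5651*w^3 + 9.7081*w^2 + 15.4102*w - 8.118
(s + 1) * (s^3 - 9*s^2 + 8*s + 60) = s^4 - 8*s^3 - s^2 + 68*s + 60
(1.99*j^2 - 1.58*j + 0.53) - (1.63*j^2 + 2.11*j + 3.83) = 0.36*j^2 - 3.69*j - 3.3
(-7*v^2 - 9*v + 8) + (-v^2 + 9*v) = 8 - 8*v^2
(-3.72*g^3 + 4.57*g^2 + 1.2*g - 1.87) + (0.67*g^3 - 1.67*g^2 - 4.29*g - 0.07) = -3.05*g^3 + 2.9*g^2 - 3.09*g - 1.94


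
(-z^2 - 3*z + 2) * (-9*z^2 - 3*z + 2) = 9*z^4 + 30*z^3 - 11*z^2 - 12*z + 4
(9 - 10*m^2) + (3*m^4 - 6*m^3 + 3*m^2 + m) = 3*m^4 - 6*m^3 - 7*m^2 + m + 9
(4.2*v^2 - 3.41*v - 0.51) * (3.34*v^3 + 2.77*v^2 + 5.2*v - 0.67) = 14.028*v^5 + 0.2446*v^4 + 10.6909*v^3 - 21.9587*v^2 - 0.3673*v + 0.3417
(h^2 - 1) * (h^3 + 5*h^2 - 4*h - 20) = h^5 + 5*h^4 - 5*h^3 - 25*h^2 + 4*h + 20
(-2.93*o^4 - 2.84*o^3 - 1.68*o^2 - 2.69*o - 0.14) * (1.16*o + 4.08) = -3.3988*o^5 - 15.2488*o^4 - 13.536*o^3 - 9.9748*o^2 - 11.1376*o - 0.5712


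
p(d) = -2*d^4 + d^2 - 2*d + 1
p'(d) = -8*d^3 + 2*d - 2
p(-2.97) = -139.86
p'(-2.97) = 201.64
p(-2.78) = -105.17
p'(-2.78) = 164.32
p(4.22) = -623.91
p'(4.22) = -594.77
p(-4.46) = -761.54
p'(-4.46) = 698.81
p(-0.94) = 2.20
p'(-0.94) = 2.76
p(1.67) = -15.11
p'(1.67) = -35.92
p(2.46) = -71.11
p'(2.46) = -116.18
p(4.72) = -978.82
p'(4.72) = -833.79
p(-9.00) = -13022.00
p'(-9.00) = 5812.00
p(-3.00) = -146.00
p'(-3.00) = 208.00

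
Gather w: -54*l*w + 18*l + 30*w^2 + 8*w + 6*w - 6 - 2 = 18*l + 30*w^2 + w*(14 - 54*l) - 8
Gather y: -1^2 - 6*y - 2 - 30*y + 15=12 - 36*y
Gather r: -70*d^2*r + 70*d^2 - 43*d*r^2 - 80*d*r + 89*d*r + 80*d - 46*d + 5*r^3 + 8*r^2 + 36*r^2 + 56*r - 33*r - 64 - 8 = 70*d^2 + 34*d + 5*r^3 + r^2*(44 - 43*d) + r*(-70*d^2 + 9*d + 23) - 72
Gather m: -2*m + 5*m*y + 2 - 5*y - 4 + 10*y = m*(5*y - 2) + 5*y - 2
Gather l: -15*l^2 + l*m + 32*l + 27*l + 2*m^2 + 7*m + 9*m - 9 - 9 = -15*l^2 + l*(m + 59) + 2*m^2 + 16*m - 18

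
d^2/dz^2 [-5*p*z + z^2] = 2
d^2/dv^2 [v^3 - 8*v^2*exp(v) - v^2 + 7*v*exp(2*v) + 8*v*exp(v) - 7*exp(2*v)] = -8*v^2*exp(v) + 28*v*exp(2*v) - 24*v*exp(v) + 6*v - 2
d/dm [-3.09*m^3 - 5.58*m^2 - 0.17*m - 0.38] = -9.27*m^2 - 11.16*m - 0.17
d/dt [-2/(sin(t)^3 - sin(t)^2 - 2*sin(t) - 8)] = 2*(3*sin(t)^2 - 2*sin(t) - 2)*cos(t)/(-sin(t)^3 + sin(t)^2 + 2*sin(t) + 8)^2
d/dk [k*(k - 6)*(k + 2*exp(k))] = 2*k^2*exp(k) + 3*k^2 - 8*k*exp(k) - 12*k - 12*exp(k)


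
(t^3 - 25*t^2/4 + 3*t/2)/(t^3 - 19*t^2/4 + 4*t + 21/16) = 4*t*(4*t^2 - 25*t + 6)/(16*t^3 - 76*t^2 + 64*t + 21)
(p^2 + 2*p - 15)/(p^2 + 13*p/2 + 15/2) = 2*(p - 3)/(2*p + 3)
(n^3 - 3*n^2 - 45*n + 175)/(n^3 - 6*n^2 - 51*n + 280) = (n - 5)/(n - 8)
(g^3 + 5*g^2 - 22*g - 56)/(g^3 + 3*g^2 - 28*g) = (g + 2)/g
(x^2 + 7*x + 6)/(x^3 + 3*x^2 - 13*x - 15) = (x + 6)/(x^2 + 2*x - 15)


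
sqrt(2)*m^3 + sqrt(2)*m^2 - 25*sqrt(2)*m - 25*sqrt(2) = (m - 5)*(m + 5)*(sqrt(2)*m + sqrt(2))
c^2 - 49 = (c - 7)*(c + 7)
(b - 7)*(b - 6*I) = b^2 - 7*b - 6*I*b + 42*I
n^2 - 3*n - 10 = (n - 5)*(n + 2)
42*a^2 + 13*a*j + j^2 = (6*a + j)*(7*a + j)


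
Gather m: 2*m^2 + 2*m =2*m^2 + 2*m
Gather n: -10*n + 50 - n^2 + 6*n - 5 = -n^2 - 4*n + 45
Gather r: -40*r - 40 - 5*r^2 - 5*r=-5*r^2 - 45*r - 40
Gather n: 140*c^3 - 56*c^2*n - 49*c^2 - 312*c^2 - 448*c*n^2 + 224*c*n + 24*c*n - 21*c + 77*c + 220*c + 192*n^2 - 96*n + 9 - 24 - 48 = 140*c^3 - 361*c^2 + 276*c + n^2*(192 - 448*c) + n*(-56*c^2 + 248*c - 96) - 63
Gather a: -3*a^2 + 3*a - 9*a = -3*a^2 - 6*a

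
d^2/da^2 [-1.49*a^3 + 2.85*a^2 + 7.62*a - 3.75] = 5.7 - 8.94*a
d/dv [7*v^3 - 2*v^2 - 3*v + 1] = 21*v^2 - 4*v - 3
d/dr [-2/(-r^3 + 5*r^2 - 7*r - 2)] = 2*(-3*r^2 + 10*r - 7)/(r^3 - 5*r^2 + 7*r + 2)^2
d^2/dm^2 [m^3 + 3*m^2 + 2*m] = 6*m + 6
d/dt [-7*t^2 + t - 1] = 1 - 14*t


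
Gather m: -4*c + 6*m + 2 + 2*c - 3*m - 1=-2*c + 3*m + 1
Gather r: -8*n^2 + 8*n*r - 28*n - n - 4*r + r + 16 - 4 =-8*n^2 - 29*n + r*(8*n - 3) + 12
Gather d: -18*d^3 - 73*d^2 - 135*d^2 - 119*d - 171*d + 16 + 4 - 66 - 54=-18*d^3 - 208*d^2 - 290*d - 100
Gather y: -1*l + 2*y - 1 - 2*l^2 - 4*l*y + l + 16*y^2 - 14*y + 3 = -2*l^2 + 16*y^2 + y*(-4*l - 12) + 2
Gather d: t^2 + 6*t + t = t^2 + 7*t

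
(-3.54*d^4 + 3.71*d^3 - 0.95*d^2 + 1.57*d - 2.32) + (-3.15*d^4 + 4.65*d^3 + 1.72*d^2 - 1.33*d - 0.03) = -6.69*d^4 + 8.36*d^3 + 0.77*d^2 + 0.24*d - 2.35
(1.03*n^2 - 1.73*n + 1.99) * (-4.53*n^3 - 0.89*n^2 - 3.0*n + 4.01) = -4.6659*n^5 + 6.9202*n^4 - 10.565*n^3 + 7.5492*n^2 - 12.9073*n + 7.9799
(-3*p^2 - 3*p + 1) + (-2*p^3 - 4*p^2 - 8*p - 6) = -2*p^3 - 7*p^2 - 11*p - 5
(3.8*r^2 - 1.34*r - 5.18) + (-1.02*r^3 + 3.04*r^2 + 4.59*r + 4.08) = -1.02*r^3 + 6.84*r^2 + 3.25*r - 1.1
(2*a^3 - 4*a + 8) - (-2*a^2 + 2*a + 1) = 2*a^3 + 2*a^2 - 6*a + 7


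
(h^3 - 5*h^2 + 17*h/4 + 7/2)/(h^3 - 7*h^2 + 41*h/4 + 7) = (h - 2)/(h - 4)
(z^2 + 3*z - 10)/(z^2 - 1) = (z^2 + 3*z - 10)/(z^2 - 1)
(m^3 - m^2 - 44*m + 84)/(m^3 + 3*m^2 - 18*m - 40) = (m^3 - m^2 - 44*m + 84)/(m^3 + 3*m^2 - 18*m - 40)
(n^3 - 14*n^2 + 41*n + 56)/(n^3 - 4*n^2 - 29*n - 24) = (n - 7)/(n + 3)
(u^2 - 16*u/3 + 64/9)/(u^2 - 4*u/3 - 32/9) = (3*u - 8)/(3*u + 4)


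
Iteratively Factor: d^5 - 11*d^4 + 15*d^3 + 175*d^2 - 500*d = (d - 5)*(d^4 - 6*d^3 - 15*d^2 + 100*d) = (d - 5)*(d + 4)*(d^3 - 10*d^2 + 25*d) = (d - 5)^2*(d + 4)*(d^2 - 5*d) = (d - 5)^3*(d + 4)*(d)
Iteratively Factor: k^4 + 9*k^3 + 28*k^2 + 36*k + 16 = (k + 2)*(k^3 + 7*k^2 + 14*k + 8) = (k + 2)^2*(k^2 + 5*k + 4) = (k + 2)^2*(k + 4)*(k + 1)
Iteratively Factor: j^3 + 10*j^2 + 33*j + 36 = (j + 3)*(j^2 + 7*j + 12) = (j + 3)^2*(j + 4)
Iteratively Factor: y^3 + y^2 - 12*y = (y - 3)*(y^2 + 4*y) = (y - 3)*(y + 4)*(y)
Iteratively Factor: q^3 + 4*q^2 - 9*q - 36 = (q - 3)*(q^2 + 7*q + 12) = (q - 3)*(q + 4)*(q + 3)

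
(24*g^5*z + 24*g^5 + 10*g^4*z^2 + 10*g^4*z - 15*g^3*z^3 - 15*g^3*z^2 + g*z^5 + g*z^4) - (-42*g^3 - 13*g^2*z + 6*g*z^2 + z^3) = 24*g^5*z + 24*g^5 + 10*g^4*z^2 + 10*g^4*z - 15*g^3*z^3 - 15*g^3*z^2 + 42*g^3 + 13*g^2*z + g*z^5 + g*z^4 - 6*g*z^2 - z^3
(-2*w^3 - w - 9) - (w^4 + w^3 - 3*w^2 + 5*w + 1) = -w^4 - 3*w^3 + 3*w^2 - 6*w - 10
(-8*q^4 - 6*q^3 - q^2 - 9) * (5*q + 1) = -40*q^5 - 38*q^4 - 11*q^3 - q^2 - 45*q - 9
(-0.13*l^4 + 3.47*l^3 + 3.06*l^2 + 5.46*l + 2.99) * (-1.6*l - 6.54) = 0.208*l^5 - 4.7018*l^4 - 27.5898*l^3 - 28.7484*l^2 - 40.4924*l - 19.5546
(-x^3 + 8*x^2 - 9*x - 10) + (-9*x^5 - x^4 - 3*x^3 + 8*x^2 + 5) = -9*x^5 - x^4 - 4*x^3 + 16*x^2 - 9*x - 5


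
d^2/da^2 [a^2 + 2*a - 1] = 2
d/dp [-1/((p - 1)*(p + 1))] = 2*p/((p - 1)^2*(p + 1)^2)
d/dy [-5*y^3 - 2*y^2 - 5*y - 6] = -15*y^2 - 4*y - 5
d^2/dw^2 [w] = 0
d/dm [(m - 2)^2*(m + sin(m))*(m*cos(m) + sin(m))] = (m - 2)*((2 - m)*(m + sin(m))*(m*sin(m) - 2*cos(m)) + (m - 2)*(m*cos(m) + sin(m))*(cos(m) + 1) + 2*(m + sin(m))*(m*cos(m) + sin(m)))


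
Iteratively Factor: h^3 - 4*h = (h + 2)*(h^2 - 2*h) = (h - 2)*(h + 2)*(h)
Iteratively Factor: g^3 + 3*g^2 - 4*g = (g - 1)*(g^2 + 4*g) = g*(g - 1)*(g + 4)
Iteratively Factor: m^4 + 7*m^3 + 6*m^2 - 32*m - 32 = (m + 4)*(m^3 + 3*m^2 - 6*m - 8) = (m + 4)^2*(m^2 - m - 2) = (m - 2)*(m + 4)^2*(m + 1)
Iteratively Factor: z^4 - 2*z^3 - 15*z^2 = (z - 5)*(z^3 + 3*z^2) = (z - 5)*(z + 3)*(z^2) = z*(z - 5)*(z + 3)*(z)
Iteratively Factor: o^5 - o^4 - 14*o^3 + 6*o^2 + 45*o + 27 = (o - 3)*(o^4 + 2*o^3 - 8*o^2 - 18*o - 9) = (o - 3)*(o + 1)*(o^3 + o^2 - 9*o - 9) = (o - 3)*(o + 1)^2*(o^2 - 9) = (o - 3)*(o + 1)^2*(o + 3)*(o - 3)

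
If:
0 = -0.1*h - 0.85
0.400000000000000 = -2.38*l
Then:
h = -8.50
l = -0.17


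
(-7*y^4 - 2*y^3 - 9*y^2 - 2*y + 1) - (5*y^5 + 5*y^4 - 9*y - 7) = -5*y^5 - 12*y^4 - 2*y^3 - 9*y^2 + 7*y + 8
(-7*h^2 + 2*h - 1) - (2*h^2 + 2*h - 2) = 1 - 9*h^2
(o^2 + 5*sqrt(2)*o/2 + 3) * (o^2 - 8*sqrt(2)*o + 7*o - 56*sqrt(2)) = o^4 - 11*sqrt(2)*o^3/2 + 7*o^3 - 77*sqrt(2)*o^2/2 - 37*o^2 - 259*o - 24*sqrt(2)*o - 168*sqrt(2)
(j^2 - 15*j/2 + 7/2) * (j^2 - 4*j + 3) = j^4 - 23*j^3/2 + 73*j^2/2 - 73*j/2 + 21/2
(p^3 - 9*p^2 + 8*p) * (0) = 0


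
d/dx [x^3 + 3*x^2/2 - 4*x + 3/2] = 3*x^2 + 3*x - 4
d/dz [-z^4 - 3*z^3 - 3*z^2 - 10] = z*(-4*z^2 - 9*z - 6)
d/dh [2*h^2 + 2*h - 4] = 4*h + 2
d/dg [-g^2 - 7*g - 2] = -2*g - 7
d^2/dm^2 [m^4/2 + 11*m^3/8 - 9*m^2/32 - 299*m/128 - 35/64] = 6*m^2 + 33*m/4 - 9/16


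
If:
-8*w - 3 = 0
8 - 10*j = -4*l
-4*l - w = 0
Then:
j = 67/80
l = 3/32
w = -3/8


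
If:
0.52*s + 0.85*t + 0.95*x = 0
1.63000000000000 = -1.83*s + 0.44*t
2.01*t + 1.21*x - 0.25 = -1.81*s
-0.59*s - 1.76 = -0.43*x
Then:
No Solution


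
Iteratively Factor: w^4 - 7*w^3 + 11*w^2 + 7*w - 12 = (w - 1)*(w^3 - 6*w^2 + 5*w + 12) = (w - 4)*(w - 1)*(w^2 - 2*w - 3) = (w - 4)*(w - 1)*(w + 1)*(w - 3)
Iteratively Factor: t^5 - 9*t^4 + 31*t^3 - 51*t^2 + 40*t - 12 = (t - 1)*(t^4 - 8*t^3 + 23*t^2 - 28*t + 12) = (t - 2)*(t - 1)*(t^3 - 6*t^2 + 11*t - 6) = (t - 2)^2*(t - 1)*(t^2 - 4*t + 3) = (t - 2)^2*(t - 1)^2*(t - 3)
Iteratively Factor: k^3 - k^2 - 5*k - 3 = (k - 3)*(k^2 + 2*k + 1) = (k - 3)*(k + 1)*(k + 1)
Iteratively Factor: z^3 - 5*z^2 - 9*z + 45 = (z - 3)*(z^2 - 2*z - 15) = (z - 3)*(z + 3)*(z - 5)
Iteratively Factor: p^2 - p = (p - 1)*(p)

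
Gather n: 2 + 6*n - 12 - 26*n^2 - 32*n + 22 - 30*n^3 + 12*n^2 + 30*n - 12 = -30*n^3 - 14*n^2 + 4*n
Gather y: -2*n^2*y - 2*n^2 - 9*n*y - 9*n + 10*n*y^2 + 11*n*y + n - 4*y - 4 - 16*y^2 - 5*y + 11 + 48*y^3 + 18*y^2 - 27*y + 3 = -2*n^2 - 8*n + 48*y^3 + y^2*(10*n + 2) + y*(-2*n^2 + 2*n - 36) + 10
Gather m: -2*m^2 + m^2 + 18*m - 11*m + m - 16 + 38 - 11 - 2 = -m^2 + 8*m + 9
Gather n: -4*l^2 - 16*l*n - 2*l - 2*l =-4*l^2 - 16*l*n - 4*l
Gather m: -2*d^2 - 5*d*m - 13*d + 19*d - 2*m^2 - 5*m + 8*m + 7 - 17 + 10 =-2*d^2 + 6*d - 2*m^2 + m*(3 - 5*d)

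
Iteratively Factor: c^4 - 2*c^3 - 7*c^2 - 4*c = (c - 4)*(c^3 + 2*c^2 + c) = (c - 4)*(c + 1)*(c^2 + c) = (c - 4)*(c + 1)^2*(c)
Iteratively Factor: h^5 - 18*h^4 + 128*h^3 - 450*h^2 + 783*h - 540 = (h - 3)*(h^4 - 15*h^3 + 83*h^2 - 201*h + 180) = (h - 3)^2*(h^3 - 12*h^2 + 47*h - 60) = (h - 5)*(h - 3)^2*(h^2 - 7*h + 12) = (h - 5)*(h - 3)^3*(h - 4)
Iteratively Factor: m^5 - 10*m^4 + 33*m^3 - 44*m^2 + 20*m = (m)*(m^4 - 10*m^3 + 33*m^2 - 44*m + 20) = m*(m - 5)*(m^3 - 5*m^2 + 8*m - 4) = m*(m - 5)*(m - 2)*(m^2 - 3*m + 2) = m*(m - 5)*(m - 2)*(m - 1)*(m - 2)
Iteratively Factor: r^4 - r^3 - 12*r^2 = (r - 4)*(r^3 + 3*r^2) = r*(r - 4)*(r^2 + 3*r) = r*(r - 4)*(r + 3)*(r)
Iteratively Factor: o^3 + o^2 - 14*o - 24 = (o + 2)*(o^2 - o - 12) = (o + 2)*(o + 3)*(o - 4)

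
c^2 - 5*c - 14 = (c - 7)*(c + 2)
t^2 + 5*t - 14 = (t - 2)*(t + 7)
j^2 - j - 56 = (j - 8)*(j + 7)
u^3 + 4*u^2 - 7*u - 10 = (u - 2)*(u + 1)*(u + 5)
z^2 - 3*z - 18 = (z - 6)*(z + 3)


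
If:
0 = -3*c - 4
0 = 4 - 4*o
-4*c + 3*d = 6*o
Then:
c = -4/3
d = 2/9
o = 1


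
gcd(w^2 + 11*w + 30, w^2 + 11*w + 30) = w^2 + 11*w + 30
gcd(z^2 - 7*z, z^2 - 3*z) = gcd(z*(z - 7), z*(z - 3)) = z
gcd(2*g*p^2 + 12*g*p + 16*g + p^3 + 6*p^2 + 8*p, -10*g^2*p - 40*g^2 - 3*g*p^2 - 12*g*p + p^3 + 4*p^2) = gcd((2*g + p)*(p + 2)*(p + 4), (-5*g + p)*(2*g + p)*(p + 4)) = 2*g*p + 8*g + p^2 + 4*p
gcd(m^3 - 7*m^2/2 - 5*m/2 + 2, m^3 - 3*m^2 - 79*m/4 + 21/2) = m - 1/2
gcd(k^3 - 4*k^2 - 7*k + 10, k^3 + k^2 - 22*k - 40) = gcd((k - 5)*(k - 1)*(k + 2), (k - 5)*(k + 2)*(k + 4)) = k^2 - 3*k - 10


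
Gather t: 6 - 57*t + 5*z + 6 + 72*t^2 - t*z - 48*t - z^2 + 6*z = 72*t^2 + t*(-z - 105) - z^2 + 11*z + 12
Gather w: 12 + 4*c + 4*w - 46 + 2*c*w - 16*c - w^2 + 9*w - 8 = -12*c - w^2 + w*(2*c + 13) - 42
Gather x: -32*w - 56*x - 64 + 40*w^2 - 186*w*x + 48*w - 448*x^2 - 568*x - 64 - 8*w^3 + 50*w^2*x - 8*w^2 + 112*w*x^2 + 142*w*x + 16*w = -8*w^3 + 32*w^2 + 32*w + x^2*(112*w - 448) + x*(50*w^2 - 44*w - 624) - 128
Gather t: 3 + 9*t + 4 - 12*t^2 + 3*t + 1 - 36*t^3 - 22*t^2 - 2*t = -36*t^3 - 34*t^2 + 10*t + 8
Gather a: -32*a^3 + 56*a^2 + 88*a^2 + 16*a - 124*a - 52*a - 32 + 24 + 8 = -32*a^3 + 144*a^2 - 160*a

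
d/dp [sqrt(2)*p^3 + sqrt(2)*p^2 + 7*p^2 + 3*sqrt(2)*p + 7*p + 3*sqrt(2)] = 3*sqrt(2)*p^2 + 2*sqrt(2)*p + 14*p + 3*sqrt(2) + 7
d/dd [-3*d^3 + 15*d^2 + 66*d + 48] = -9*d^2 + 30*d + 66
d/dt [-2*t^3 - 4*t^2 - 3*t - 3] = -6*t^2 - 8*t - 3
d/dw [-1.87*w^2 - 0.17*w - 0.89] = -3.74*w - 0.17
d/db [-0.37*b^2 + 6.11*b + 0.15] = 6.11 - 0.74*b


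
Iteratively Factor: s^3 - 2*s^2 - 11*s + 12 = (s - 4)*(s^2 + 2*s - 3) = (s - 4)*(s - 1)*(s + 3)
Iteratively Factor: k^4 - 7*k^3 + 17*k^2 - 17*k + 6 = (k - 1)*(k^3 - 6*k^2 + 11*k - 6) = (k - 2)*(k - 1)*(k^2 - 4*k + 3) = (k - 3)*(k - 2)*(k - 1)*(k - 1)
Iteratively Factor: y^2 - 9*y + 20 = (y - 5)*(y - 4)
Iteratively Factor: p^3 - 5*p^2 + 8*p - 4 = (p - 1)*(p^2 - 4*p + 4) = (p - 2)*(p - 1)*(p - 2)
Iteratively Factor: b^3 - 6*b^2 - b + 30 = (b + 2)*(b^2 - 8*b + 15) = (b - 3)*(b + 2)*(b - 5)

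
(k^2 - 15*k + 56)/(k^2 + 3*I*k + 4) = (k^2 - 15*k + 56)/(k^2 + 3*I*k + 4)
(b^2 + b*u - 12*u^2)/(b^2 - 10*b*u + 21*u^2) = (-b - 4*u)/(-b + 7*u)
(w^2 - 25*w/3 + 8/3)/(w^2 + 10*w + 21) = (3*w^2 - 25*w + 8)/(3*(w^2 + 10*w + 21))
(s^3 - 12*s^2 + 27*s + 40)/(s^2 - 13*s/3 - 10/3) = 3*(s^2 - 7*s - 8)/(3*s + 2)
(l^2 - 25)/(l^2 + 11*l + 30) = (l - 5)/(l + 6)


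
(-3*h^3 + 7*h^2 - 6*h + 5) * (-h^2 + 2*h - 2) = 3*h^5 - 13*h^4 + 26*h^3 - 31*h^2 + 22*h - 10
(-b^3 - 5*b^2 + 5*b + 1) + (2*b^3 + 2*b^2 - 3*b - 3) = b^3 - 3*b^2 + 2*b - 2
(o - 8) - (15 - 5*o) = 6*o - 23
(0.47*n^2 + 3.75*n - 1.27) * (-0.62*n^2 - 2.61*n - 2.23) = -0.2914*n^4 - 3.5517*n^3 - 10.0482*n^2 - 5.0478*n + 2.8321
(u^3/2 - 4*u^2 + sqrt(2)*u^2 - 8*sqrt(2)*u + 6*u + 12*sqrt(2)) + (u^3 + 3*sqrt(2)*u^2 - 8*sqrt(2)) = 3*u^3/2 - 4*u^2 + 4*sqrt(2)*u^2 - 8*sqrt(2)*u + 6*u + 4*sqrt(2)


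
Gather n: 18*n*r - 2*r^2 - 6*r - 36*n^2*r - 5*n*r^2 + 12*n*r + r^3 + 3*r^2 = -36*n^2*r + n*(-5*r^2 + 30*r) + r^3 + r^2 - 6*r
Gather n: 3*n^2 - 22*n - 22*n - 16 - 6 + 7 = 3*n^2 - 44*n - 15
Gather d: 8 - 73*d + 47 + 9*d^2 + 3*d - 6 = 9*d^2 - 70*d + 49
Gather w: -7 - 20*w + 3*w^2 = 3*w^2 - 20*w - 7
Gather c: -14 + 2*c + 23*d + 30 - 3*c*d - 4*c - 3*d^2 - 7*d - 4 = c*(-3*d - 2) - 3*d^2 + 16*d + 12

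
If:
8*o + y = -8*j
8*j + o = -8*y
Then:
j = -9*y/8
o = y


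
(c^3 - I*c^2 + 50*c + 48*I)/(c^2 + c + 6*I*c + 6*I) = (c^2 - 7*I*c + 8)/(c + 1)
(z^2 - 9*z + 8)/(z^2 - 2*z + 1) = (z - 8)/(z - 1)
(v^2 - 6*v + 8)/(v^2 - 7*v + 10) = (v - 4)/(v - 5)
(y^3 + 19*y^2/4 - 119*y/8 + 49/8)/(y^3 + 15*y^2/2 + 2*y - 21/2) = (8*y^2 - 18*y + 7)/(4*(2*y^2 + y - 3))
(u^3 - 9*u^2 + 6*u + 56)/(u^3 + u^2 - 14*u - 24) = (u - 7)/(u + 3)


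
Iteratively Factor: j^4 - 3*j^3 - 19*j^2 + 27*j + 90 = (j - 5)*(j^3 + 2*j^2 - 9*j - 18) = (j - 5)*(j - 3)*(j^2 + 5*j + 6) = (j - 5)*(j - 3)*(j + 2)*(j + 3)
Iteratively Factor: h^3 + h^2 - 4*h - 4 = (h - 2)*(h^2 + 3*h + 2) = (h - 2)*(h + 1)*(h + 2)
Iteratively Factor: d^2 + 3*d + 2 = (d + 2)*(d + 1)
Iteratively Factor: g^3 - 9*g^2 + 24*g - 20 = (g - 5)*(g^2 - 4*g + 4) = (g - 5)*(g - 2)*(g - 2)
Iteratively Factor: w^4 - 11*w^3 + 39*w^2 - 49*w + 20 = (w - 4)*(w^3 - 7*w^2 + 11*w - 5) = (w - 5)*(w - 4)*(w^2 - 2*w + 1) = (w - 5)*(w - 4)*(w - 1)*(w - 1)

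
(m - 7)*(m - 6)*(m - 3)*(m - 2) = m^4 - 18*m^3 + 113*m^2 - 288*m + 252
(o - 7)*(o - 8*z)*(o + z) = o^3 - 7*o^2*z - 7*o^2 - 8*o*z^2 + 49*o*z + 56*z^2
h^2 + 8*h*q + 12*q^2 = (h + 2*q)*(h + 6*q)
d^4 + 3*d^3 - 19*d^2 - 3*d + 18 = (d - 3)*(d - 1)*(d + 1)*(d + 6)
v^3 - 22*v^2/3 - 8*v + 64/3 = (v - 8)*(v - 4/3)*(v + 2)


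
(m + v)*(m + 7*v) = m^2 + 8*m*v + 7*v^2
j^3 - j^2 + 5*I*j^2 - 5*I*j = j*(j - 1)*(j + 5*I)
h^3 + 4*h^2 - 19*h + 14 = (h - 2)*(h - 1)*(h + 7)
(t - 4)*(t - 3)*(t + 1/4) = t^3 - 27*t^2/4 + 41*t/4 + 3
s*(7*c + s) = 7*c*s + s^2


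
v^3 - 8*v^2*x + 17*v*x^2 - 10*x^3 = (v - 5*x)*(v - 2*x)*(v - x)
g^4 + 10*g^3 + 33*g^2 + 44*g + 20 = (g + 1)*(g + 2)^2*(g + 5)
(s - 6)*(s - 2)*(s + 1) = s^3 - 7*s^2 + 4*s + 12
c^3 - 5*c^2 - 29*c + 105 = (c - 7)*(c - 3)*(c + 5)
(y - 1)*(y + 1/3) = y^2 - 2*y/3 - 1/3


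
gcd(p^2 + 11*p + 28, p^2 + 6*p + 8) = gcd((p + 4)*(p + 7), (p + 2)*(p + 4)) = p + 4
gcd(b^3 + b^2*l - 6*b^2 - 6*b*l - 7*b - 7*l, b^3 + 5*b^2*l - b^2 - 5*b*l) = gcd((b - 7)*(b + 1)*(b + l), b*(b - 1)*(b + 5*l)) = 1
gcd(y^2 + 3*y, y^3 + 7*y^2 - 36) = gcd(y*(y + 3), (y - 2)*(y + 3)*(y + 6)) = y + 3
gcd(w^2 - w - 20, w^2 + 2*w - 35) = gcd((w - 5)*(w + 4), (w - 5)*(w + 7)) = w - 5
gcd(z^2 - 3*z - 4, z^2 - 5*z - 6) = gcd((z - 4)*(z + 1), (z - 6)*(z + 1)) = z + 1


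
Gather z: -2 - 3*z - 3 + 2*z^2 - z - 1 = 2*z^2 - 4*z - 6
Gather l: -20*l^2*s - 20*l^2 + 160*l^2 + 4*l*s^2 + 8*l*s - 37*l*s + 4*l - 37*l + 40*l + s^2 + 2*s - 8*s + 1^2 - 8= l^2*(140 - 20*s) + l*(4*s^2 - 29*s + 7) + s^2 - 6*s - 7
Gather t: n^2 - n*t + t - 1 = n^2 + t*(1 - n) - 1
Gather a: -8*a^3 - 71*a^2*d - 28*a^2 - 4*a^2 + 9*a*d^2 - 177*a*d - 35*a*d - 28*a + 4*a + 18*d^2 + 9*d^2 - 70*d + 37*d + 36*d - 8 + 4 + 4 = -8*a^3 + a^2*(-71*d - 32) + a*(9*d^2 - 212*d - 24) + 27*d^2 + 3*d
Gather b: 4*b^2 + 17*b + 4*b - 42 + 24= 4*b^2 + 21*b - 18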